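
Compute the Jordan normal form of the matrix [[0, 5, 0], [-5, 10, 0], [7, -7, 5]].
J = [[5, 1, 0], [0, 5, 0], [0, 0, 5]]

The characteristic polynomial is det(xI - A) = (x - 5)^3, so the eigenvalues are 5 (algebraic multiplicity 3).

For λ = 5: rank(A - 5I) = 1, rank((A - 5I)^2) = 0. The eigenspace has dimension 3 - 1 = 2, so there are 2 Jordan blocks; the rank sequence gives block sizes [2, 1].

Assembling the blocks gives the Jordan form J above.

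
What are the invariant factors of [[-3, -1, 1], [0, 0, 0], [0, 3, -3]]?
The Jordan structure of A has elementary divisors (x + 3)^2, x. Arranging the block sizes at each eigenvalue in decreasing order and taking row products gives the invariant factors.

Invariant factors (smallest first, each dividing the next): x(x + 3)^2.

Check: the last factor x(x + 3)^2 is the minimal polynomial, and the product x(x + 3)^2 is the characteristic polynomial.

x(x + 3)^2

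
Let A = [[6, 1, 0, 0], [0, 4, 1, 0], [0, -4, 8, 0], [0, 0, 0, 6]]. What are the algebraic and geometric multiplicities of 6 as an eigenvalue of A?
algebraic multiplicity 4, geometric multiplicity 2

The characteristic polynomial is (x - 6)^4, so the factor x - 6 appears with exponent 4: the algebraic multiplicity is 4.

rank(A - 6I) = 2, so the eigenspace has dimension 4 - 2 = 2: the geometric multiplicity is 2.

Since 2 < 4, A is not diagonalizable.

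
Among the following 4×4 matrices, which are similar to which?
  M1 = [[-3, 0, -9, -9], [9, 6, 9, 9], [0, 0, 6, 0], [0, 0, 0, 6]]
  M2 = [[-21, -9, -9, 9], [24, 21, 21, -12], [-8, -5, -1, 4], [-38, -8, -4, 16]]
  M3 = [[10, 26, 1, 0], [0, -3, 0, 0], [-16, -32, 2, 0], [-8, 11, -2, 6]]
Characteristic polynomials: χ_{M1} = (x - 6)^3(x + 3), χ_{M2} = (x - 6)^3(x + 3), χ_{M3} = (x - 6)^3(x + 3).

{M1}: invariant factors x - 6, x - 6, (x - 6)(x + 3).

{M2, M3}: invariant factors x - 6, (x - 6)^2(x + 3).

Matrices are similar if and only if their invariant-factor lists agree; the partition into similarity classes is {M1}, {M2, M3}.

2 classes: {M1}, {M2, M3}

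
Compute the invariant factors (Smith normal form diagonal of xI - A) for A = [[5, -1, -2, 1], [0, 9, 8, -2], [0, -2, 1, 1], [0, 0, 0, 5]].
(x - 5)^2, (x - 5)^2

The Jordan structure of A has elementary divisors (x - 5)^2, (x - 5)^2. Arranging the block sizes at each eigenvalue in decreasing order and taking row products gives the invariant factors.

Invariant factors (smallest first, each dividing the next): (x - 5)^2, (x - 5)^2.

Check: the last factor (x - 5)^2 is the minimal polynomial, and the product (x - 5)^4 is the characteristic polynomial.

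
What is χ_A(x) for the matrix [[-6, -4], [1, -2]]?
xI - A = [[x + 6, 4], [-1, x + 2]].

Expanding det(xI - A) along the first row:
det(xI - A) = + (x + 6)·det([[x + 2]]) - (4)·det([[-1]]).

Evaluating gives χ_A(x) = x^2 + 8x + 16 = (x + 4)^2.

χ_A(x) = (x + 4)^2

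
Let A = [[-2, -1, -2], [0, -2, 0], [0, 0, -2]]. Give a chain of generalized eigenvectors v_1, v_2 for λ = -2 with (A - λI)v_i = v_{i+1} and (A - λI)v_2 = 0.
We seek v_1 ∈ ker((A + 2I)^2) \ ker(A + 2I), then set v_{i+1} = (A + 2I) v_i.

One such chain is v_1 = [[-1, 1, -1]]^T, v_2 = [[1, 0, 0]]^T. Check: (A + 2I) v_2 = [[0, 0, 0]]^T = 0.

v_1 = [[-1, 1, -1]]^T, v_2 = [[1, 0, 0]]^T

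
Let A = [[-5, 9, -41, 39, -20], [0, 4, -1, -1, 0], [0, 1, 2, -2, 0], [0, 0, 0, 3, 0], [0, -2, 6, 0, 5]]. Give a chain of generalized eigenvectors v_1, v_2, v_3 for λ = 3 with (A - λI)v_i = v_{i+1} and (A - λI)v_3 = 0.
We seek v_1 ∈ ker((A - 3I)^3) \ ker((A - 3I)^2), then set v_{i+1} = (A - 3I) v_i.

One such chain is v_1 = [[2, 2, 1, 1, 0]]^T, v_2 = [[0, 0, -1, 0, 2]]^T, v_3 = [[1, 1, 1, 0, -2]]^T. Check: (A - 3I) v_3 = [[0, 0, 0, 0, 0]]^T = 0.

v_1 = [[2, 2, 1, 1, 0]]^T, v_2 = [[0, 0, -1, 0, 2]]^T, v_3 = [[1, 1, 1, 0, -2]]^T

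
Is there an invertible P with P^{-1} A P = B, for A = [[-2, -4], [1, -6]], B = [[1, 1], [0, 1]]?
trace(A) = -8 but trace(B) = 2. The trace is a similarity invariant, so A and B are not similar.

No.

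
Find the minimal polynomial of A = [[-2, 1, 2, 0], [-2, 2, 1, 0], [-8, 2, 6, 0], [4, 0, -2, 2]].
m_A(x) = (x - 2)^3

The characteristic polynomial factors as (x - 2)^4. The minimal polynomial is ∏(x - λ)^{k_λ} where k_λ is the size of the largest Jordan block at λ.

For λ = 2: rank(A - 2I) = 2, and the largest Jordan block has size 3 (the smallest k with rank((A - 2I)^k) = rank((A - 2I)^(k+1))).

So m_A(x) = (x - 2)^3.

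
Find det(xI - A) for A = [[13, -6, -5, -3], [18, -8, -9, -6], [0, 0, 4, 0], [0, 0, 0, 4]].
χ_A(x) = (x - 4)^3(x - 1)

xI - A = [[x - 13, 6, 5, 3], [-18, x + 8, 9, 6], [0, 0, x - 4, 0], [0, 0, 0, x - 4]].

Expanding det(xI - A) along the first row:
det(xI - A) = + (x - 13)·det([[x + 8, 9, 6], [0, x - 4, 0], [0, 0, x - 4]]) - (6)·det([[-18, 9, 6], [0, x - 4, 0], [0, 0, x - 4]]) + (5)·det([[-18, x + 8, 6], [0, 0, 0], [0, 0, x - 4]]) - (3)·det([[-18, x + 8, 9], [0, 0, x - 4], [0, 0, 0]]).

Evaluating gives χ_A(x) = x^4 - 13x^3 + 60x^2 - 112x + 64 = (x - 4)^3(x - 1).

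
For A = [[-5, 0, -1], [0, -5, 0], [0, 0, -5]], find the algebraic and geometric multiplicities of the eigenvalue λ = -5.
algebraic multiplicity 3, geometric multiplicity 2

The characteristic polynomial is (x + 5)^3, so the factor x + 5 appears with exponent 3: the algebraic multiplicity is 3.

rank(A + 5I) = 1, so the eigenspace has dimension 3 - 1 = 2: the geometric multiplicity is 2.

Since 2 < 3, A is not diagonalizable.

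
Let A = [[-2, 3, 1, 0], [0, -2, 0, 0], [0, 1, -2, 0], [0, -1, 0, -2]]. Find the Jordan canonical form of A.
J = [[-2, 1, 0, 0], [0, -2, 1, 0], [0, 0, -2, 0], [0, 0, 0, -2]]

The characteristic polynomial is det(xI - A) = (x + 2)^4, so the eigenvalues are -2 (algebraic multiplicity 4).

For λ = -2: rank(A + 2I) = 2, rank((A + 2I)^2) = 1, rank((A + 2I)^3) = 0. The eigenspace has dimension 4 - 2 = 2, so there are 2 Jordan blocks; the rank sequence gives block sizes [3, 1].

Assembling the blocks gives the Jordan form J above.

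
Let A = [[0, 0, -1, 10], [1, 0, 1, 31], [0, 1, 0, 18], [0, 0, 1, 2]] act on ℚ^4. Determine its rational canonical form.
The invariant factors of A (the non-unit diagonal entries of the Smith normal form of xI - A over ℚ[x]) are (x - 6)(x + 1)^2(x + 2), each dividing the next. The characteristic polynomial is their product, (x - 6)(x + 1)^2(x + 2).

The rational canonical form is the block-diagonal matrix of companion matrices C(f_i):
R = [[0, 0, 0, 12], [1, 0, 0, 28], [0, 1, 0, 19], [0, 0, 1, 2]].

R = [[0, 0, 0, 12], [1, 0, 0, 28], [0, 1, 0, 19], [0, 0, 1, 2]]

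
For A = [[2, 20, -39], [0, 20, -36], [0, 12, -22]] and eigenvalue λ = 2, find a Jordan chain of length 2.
We seek v_1 ∈ ker((A - 2I)^2) \ ker(A - 2I), then set v_{i+1} = (A - 2I) v_i.

One such chain is v_1 = [[0, 2, 1]]^T, v_2 = [[1, 0, 0]]^T. Check: (A - 2I) v_2 = [[0, 0, 0]]^T = 0.

v_1 = [[0, 2, 1]]^T, v_2 = [[1, 0, 0]]^T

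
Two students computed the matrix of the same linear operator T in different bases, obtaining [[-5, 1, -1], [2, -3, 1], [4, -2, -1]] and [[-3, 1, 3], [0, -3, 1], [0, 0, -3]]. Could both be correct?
Yes.

Two matrices over a field are similar if and only if they have the same invariant factors.

Both A and B have characteristic polynomial (x + 3)^3 and minimal polynomial (x + 3)^3. Computing further, both have invariant factors (x + 3)^3. Hence A and B are similar.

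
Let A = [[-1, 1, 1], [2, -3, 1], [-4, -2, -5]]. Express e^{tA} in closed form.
e^{tA} = [[(t^2 + 2*t + 1)*e^{-3*t}, t*e^{-3*t}, t*(t + 2)*e^{-3*t}/2], [2*t*e^{-3*t}, e^{-3*t}, t*e^{-3*t}], [2*t*(-t - 2)*e^{-3*t}, -2*t*e^{-3*t}, (-t^2 - 2*t + 1)*e^{-3*t}]]

A has Jordan form J = [[-3, 1, 0], [0, -3, 1], [0, 0, -3]] with A = PJP^{-1}, so e^{tA} = P e^{tJ} P^{-1}.

For a Jordan block J_k(λ), e^{tJ_k(λ)} = e^{λt} · (I + tN + t^2 N^2/2! + ... + t^{k-1} N^{k-1}/(k-1)!) where N is the nilpotent superdiagonal part.

Assembling the blocks and conjugating back gives the entries of e^{tA} as shown above.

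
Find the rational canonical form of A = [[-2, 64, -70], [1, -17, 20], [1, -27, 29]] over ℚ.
R = [[0, 0, 30], [1, 0, -29], [0, 1, 10]]

The invariant factors of A (the non-unit diagonal entries of the Smith normal form of xI - A over ℚ[x]) are (x - 6)(x^2 - 4x + 5), each dividing the next. The characteristic polynomial is their product, (x - 6)(x^2 - 4x + 5).

The rational canonical form is the block-diagonal matrix of companion matrices C(f_i):
R = [[0, 0, 30], [1, 0, -29], [0, 1, 10]].

Note the characteristic polynomial does not split into linear factors over ℚ, so A has no Jordan form over ℚ; the rational canonical form exists over any field.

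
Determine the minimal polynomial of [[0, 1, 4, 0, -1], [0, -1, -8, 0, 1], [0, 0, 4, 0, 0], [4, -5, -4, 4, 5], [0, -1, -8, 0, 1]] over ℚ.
m_A(x) = x^2(x - 4)

The characteristic polynomial factors as x^3(x - 4)^2. The minimal polynomial is ∏(x - λ)^{k_λ} where k_λ is the size of the largest Jordan block at λ.

For λ = 0: rank(A) = 3, and the largest Jordan block has size 2 (the smallest k with rank(A^k) = rank(A^(k+1))).
For λ = 4: rank(A - 4I) = 3, and the largest Jordan block has size 1 (the smallest k with rank((A - 4I)^k) = rank((A - 4I)^(k+1))).

So m_A(x) = x^2(x - 4).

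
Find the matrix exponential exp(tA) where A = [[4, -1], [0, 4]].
A has Jordan form J = [[4, 1], [0, 4]] with A = PJP^{-1}, so e^{tA} = P e^{tJ} P^{-1}.

For a Jordan block J_k(λ), e^{tJ_k(λ)} = e^{λt} · (I + tN + t^2 N^2/2! + ... + t^{k-1} N^{k-1}/(k-1)!) where N is the nilpotent superdiagonal part.

Assembling the blocks and conjugating back gives the entries of e^{tA} as shown above.

e^{tA} = [[e^{4*t}, -t*e^{4*t}], [0, e^{4*t}]]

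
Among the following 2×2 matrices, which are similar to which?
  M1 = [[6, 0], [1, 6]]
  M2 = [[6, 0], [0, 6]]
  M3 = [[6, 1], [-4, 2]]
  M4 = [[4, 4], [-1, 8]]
3 classes: {M1, M4}, {M2}, {M3}

Characteristic polynomials: χ_{M1} = (x - 6)^2, χ_{M2} = (x - 6)^2, χ_{M3} = (x - 4)^2, χ_{M4} = (x - 6)^2.

{M1, M4}: invariant factors (x - 6)^2.

{M2}: invariant factors x - 6, x - 6.

{M3}: invariant factors (x - 4)^2.

Matrices are similar if and only if their invariant-factor lists agree; the partition into similarity classes is {M1, M4}, {M2}, {M3}.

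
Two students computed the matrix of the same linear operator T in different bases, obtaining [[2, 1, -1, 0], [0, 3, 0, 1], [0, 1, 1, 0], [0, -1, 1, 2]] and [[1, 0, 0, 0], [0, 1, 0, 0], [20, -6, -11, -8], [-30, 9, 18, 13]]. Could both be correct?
trace(A) = 8 but trace(B) = 4. The trace is a similarity invariant, so A and B are not similar.

No.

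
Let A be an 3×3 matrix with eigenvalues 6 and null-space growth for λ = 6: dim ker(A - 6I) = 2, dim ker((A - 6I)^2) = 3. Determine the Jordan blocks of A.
Jordan blocks: (6, 2), (6, 1)

λ = 6: successive nullity increments [2, 1] count blocks of size ≥ k; block sizes are [2, 1].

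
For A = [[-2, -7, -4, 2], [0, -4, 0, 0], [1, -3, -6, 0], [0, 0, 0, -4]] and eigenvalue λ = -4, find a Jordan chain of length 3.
v_1 = [[1, -1, 2, 0]]^T, v_2 = [[1, 0, 0, 0]]^T, v_3 = [[2, 0, 1, 0]]^T

We seek v_1 ∈ ker((A + 4I)^3) \ ker((A + 4I)^2), then set v_{i+1} = (A + 4I) v_i.

One such chain is v_1 = [[1, -1, 2, 0]]^T, v_2 = [[1, 0, 0, 0]]^T, v_3 = [[2, 0, 1, 0]]^T. Check: (A + 4I) v_3 = [[0, 0, 0, 0]]^T = 0.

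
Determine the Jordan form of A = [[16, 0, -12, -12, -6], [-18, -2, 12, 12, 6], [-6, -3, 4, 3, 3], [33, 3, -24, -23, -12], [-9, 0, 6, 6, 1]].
The characteristic polynomial is det(xI - A) = (x - 1)^2(x + 2)^3, so the eigenvalues are -2 (algebraic multiplicity 3), 1 (algebraic multiplicity 2).

For λ = -2: rank(A + 2I) = 2. The eigenspace has dimension 5 - 2 = 3, so there are 3 Jordan blocks; the rank sequence gives block sizes [1, 1, 1].

For λ = 1: rank(A - I) = 3. The eigenspace has dimension 5 - 3 = 2, so there are 2 Jordan blocks; the rank sequence gives block sizes [1, 1].

Assembling the blocks gives the Jordan form J above.

J = [[-2, 0, 0, 0, 0], [0, -2, 0, 0, 0], [0, 0, -2, 0, 0], [0, 0, 0, 1, 0], [0, 0, 0, 0, 1]]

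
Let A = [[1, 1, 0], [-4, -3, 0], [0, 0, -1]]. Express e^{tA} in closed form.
e^{tA} = [[(2*t + 1)*e^{-t}, t*e^{-t}, 0], [-4*t*e^{-t}, (1 - 2*t)*e^{-t}, 0], [0, 0, e^{-t}]]

A has Jordan form J = [[-1, 1, 0], [0, -1, 0], [0, 0, -1]] with A = PJP^{-1}, so e^{tA} = P e^{tJ} P^{-1}.

For a Jordan block J_k(λ), e^{tJ_k(λ)} = e^{λt} · (I + tN + t^2 N^2/2! + ... + t^{k-1} N^{k-1}/(k-1)!) where N is the nilpotent superdiagonal part.

Assembling the blocks and conjugating back gives the entries of e^{tA} as shown above.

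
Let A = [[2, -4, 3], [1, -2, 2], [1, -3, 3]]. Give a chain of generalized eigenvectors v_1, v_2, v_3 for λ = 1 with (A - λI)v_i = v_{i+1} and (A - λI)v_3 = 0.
We seek v_1 ∈ ker((A - I)^3) \ ker((A - I)^2), then set v_{i+1} = (A - I) v_i.

One such chain is v_1 = [[-4, -3, -2]]^T, v_2 = [[2, 1, 1]]^T, v_3 = [[1, 1, 1]]^T. Check: (A - I) v_3 = [[0, 0, 0]]^T = 0.

v_1 = [[-4, -3, -2]]^T, v_2 = [[2, 1, 1]]^T, v_3 = [[1, 1, 1]]^T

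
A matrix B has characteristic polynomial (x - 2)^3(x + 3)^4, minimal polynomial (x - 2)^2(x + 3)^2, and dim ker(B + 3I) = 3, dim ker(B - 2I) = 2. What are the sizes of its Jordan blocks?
Jordan blocks: (-3, 2), (-3, 1), (-3, 1), (2, 2), (2, 1)

λ = -3: algebraic multiplicity 4 (exponent in χ_B), largest block size 2 (exponent in m_B), 3 blocks (geometric multiplicity). These force block sizes [2, 1, 1].
λ = 2: algebraic multiplicity 3 (exponent in χ_B), largest block size 2 (exponent in m_B), 2 blocks (geometric multiplicity). These force block sizes [2, 1].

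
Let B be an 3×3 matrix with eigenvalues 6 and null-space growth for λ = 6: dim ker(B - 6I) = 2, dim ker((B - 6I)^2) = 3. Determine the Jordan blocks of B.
λ = 6: successive nullity increments [2, 1] count blocks of size ≥ k; block sizes are [2, 1].

Jordan blocks: (6, 2), (6, 1)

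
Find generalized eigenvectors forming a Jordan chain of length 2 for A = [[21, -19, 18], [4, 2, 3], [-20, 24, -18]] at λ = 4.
v_1 = [[0, 1, 1]]^T, v_2 = [[-1, 1, 2]]^T

We seek v_1 ∈ ker((A - 4I)^2) \ ker(A - 4I), then set v_{i+1} = (A - 4I) v_i.

One such chain is v_1 = [[0, 1, 1]]^T, v_2 = [[-1, 1, 2]]^T. Check: (A - 4I) v_2 = [[0, 0, 0]]^T = 0.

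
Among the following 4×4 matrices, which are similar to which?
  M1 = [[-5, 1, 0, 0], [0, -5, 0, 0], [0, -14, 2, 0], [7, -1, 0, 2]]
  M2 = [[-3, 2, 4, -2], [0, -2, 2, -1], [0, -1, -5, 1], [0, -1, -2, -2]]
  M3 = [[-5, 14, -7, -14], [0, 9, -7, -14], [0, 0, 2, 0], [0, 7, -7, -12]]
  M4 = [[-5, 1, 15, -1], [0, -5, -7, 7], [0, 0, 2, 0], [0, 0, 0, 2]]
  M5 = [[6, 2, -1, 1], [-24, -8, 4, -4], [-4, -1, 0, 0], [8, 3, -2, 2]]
4 classes: {M1, M4}, {M2}, {M3}, {M5}

Characteristic polynomials: χ_{M1} = (x - 2)^2(x + 5)^2, χ_{M2} = (x + 3)^4, χ_{M3} = (x - 2)^2(x + 5)^2, χ_{M4} = (x - 2)^2(x + 5)^2, χ_{M5} = x^4.

{M1, M4}: invariant factors x - 2, (x - 2)(x + 5)^2.

{M2}: invariant factors x + 3, x + 3, (x + 3)^2.

{M3}: invariant factors (x - 2)(x + 5), (x - 2)(x + 5).

{M5}: invariant factors x^2, x^2.

Matrices are similar if and only if their invariant-factor lists agree; the partition into similarity classes is {M1, M4}, {M2}, {M3}, {M5}.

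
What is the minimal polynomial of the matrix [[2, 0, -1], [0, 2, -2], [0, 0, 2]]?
The characteristic polynomial factors as (x - 2)^3. The minimal polynomial is ∏(x - λ)^{k_λ} where k_λ is the size of the largest Jordan block at λ.

For λ = 2: rank(A - 2I) = 1, and the largest Jordan block has size 2 (the smallest k with rank((A - 2I)^k) = rank((A - 2I)^(k+1))).

So m_A(x) = (x - 2)^2.

m_A(x) = (x - 2)^2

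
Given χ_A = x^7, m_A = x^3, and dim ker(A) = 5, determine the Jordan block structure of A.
Jordan blocks: (0, 3), (0, 1), (0, 1), (0, 1), (0, 1)

λ = 0: algebraic multiplicity 7 (exponent in χ_A), largest block size 3 (exponent in m_A), 5 blocks (geometric multiplicity). These force block sizes [3, 1, 1, 1, 1].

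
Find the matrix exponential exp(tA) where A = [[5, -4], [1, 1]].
e^{tA} = [[(2*t + 1)*e^{3*t}, -4*t*e^{3*t}], [t*e^{3*t}, (1 - 2*t)*e^{3*t}]]

A has Jordan form J = [[3, 1], [0, 3]] with A = PJP^{-1}, so e^{tA} = P e^{tJ} P^{-1}.

For a Jordan block J_k(λ), e^{tJ_k(λ)} = e^{λt} · (I + tN + t^2 N^2/2! + ... + t^{k-1} N^{k-1}/(k-1)!) where N is the nilpotent superdiagonal part.

Assembling the blocks and conjugating back gives the entries of e^{tA} as shown above.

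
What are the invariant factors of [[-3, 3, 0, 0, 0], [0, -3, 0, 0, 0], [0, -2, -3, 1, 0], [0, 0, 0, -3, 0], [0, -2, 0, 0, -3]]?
x + 3, (x + 3)^2, (x + 3)^2

The Jordan structure of A has elementary divisors (x + 3)^2, (x + 3)^2, (x + 3). Arranging the block sizes at each eigenvalue in decreasing order and taking row products gives the invariant factors.

Invariant factors (smallest first, each dividing the next): x + 3, (x + 3)^2, (x + 3)^2.

Check: the last factor (x + 3)^2 is the minimal polynomial, and the product (x + 3)^5 is the characteristic polynomial.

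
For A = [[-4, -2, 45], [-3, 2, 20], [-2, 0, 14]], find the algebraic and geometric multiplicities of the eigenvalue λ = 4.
The characteristic polynomial is (x - 4)^3, so the factor x - 4 appears with exponent 3: the algebraic multiplicity is 3.

rank(A - 4I) = 2, so the eigenspace has dimension 3 - 2 = 1: the geometric multiplicity is 1.

Since 1 < 3, A is not diagonalizable.

algebraic multiplicity 3, geometric multiplicity 1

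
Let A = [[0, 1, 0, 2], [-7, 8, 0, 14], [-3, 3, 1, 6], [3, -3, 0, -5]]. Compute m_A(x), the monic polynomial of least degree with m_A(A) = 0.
m_A(x) = (x - 1)^2

The characteristic polynomial factors as (x - 1)^4. The minimal polynomial is ∏(x - λ)^{k_λ} where k_λ is the size of the largest Jordan block at λ.

For λ = 1: rank(A - I) = 1, and the largest Jordan block has size 2 (the smallest k with rank((A - I)^k) = rank((A - I)^(k+1))).

So m_A(x) = (x - 1)^2.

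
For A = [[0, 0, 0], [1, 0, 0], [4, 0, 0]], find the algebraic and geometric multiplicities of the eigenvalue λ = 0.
algebraic multiplicity 3, geometric multiplicity 2

The characteristic polynomial is x^3, so the factor x appears with exponent 3: the algebraic multiplicity is 3.

rank(A) = 1, so the eigenspace has dimension 3 - 1 = 2: the geometric multiplicity is 2.

Since 2 < 3, A is not diagonalizable.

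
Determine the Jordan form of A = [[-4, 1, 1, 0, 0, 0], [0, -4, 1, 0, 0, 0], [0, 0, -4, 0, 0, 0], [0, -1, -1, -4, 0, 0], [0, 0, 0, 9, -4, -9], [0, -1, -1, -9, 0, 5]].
The characteristic polynomial is det(xI - A) = (x - 5)(x + 4)^5, so the eigenvalues are -4 (algebraic multiplicity 5), 5 (algebraic multiplicity 1).

For λ = -4: rank(A + 4I) = 3, rank((A + 4I)^2) = 2, rank((A + 4I)^3) = 1. The eigenspace has dimension 6 - 3 = 3, so there are 3 Jordan blocks; the rank sequence gives block sizes [3, 1, 1].

For λ = 5: algebraic multiplicity 1 gives one 1×1 block.

Assembling the blocks gives the Jordan form J above.

J = [[-4, 1, 0, 0, 0, 0], [0, -4, 1, 0, 0, 0], [0, 0, -4, 0, 0, 0], [0, 0, 0, -4, 0, 0], [0, 0, 0, 0, -4, 0], [0, 0, 0, 0, 0, 5]]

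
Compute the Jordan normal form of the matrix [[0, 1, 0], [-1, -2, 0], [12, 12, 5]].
The characteristic polynomial is det(xI - A) = (x - 5)(x + 1)^2, so the eigenvalues are -1 (algebraic multiplicity 2), 5 (algebraic multiplicity 1).

For λ = -1: rank(A + I) = 2, rank((A + I)^2) = 1. The eigenspace has dimension 3 - 2 = 1, so there is 1 Jordan block; the rank sequence gives block sizes [2].

For λ = 5: algebraic multiplicity 1 gives one 1×1 block.

Assembling the blocks gives the Jordan form J above.

J = [[-1, 1, 0], [0, -1, 0], [0, 0, 5]]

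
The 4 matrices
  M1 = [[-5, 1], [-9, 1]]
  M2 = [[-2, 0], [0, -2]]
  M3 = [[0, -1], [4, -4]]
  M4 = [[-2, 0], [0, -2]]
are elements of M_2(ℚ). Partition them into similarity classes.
Characteristic polynomials: χ_{M1} = (x + 2)^2, χ_{M2} = (x + 2)^2, χ_{M3} = (x + 2)^2, χ_{M4} = (x + 2)^2.

{M1, M3}: invariant factors (x + 2)^2.

{M2, M4}: invariant factors x + 2, x + 2.

Matrices are similar if and only if their invariant-factor lists agree; the partition into similarity classes is {M1, M3}, {M2, M4}.

2 classes: {M1, M3}, {M2, M4}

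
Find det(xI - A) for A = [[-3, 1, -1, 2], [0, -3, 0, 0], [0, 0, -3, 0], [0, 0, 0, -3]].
χ_A(x) = (x + 3)^4

xI - A = [[x + 3, -1, 1, -2], [0, x + 3, 0, 0], [0, 0, x + 3, 0], [0, 0, 0, x + 3]].

Expanding det(xI - A) along the first row:
det(xI - A) = + (x + 3)·det([[x + 3, 0, 0], [0, x + 3, 0], [0, 0, x + 3]]) - (-1)·det([[0, 0, 0], [0, x + 3, 0], [0, 0, x + 3]]) + (1)·det([[0, x + 3, 0], [0, 0, 0], [0, 0, x + 3]]) - (-2)·det([[0, x + 3, 0], [0, 0, x + 3], [0, 0, 0]]).

Evaluating gives χ_A(x) = x^4 + 12x^3 + 54x^2 + 108x + 81 = (x + 3)^4.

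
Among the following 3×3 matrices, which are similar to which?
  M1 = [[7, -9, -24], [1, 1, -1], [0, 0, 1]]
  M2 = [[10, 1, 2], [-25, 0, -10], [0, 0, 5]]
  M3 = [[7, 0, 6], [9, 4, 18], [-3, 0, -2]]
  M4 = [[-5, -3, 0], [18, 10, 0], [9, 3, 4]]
3 classes: {M1}, {M2}, {M3, M4}

Characteristic polynomials: χ_{M1} = (x - 4)^2(x - 1), χ_{M2} = (x - 5)^3, χ_{M3} = (x - 4)^2(x - 1), χ_{M4} = (x - 4)^2(x - 1).

{M1}: invariant factors (x - 4)^2(x - 1).

{M2}: invariant factors x - 5, (x - 5)^2.

{M3, M4}: invariant factors x - 4, (x - 4)(x - 1).

Matrices are similar if and only if their invariant-factor lists agree; the partition into similarity classes is {M1}, {M2}, {M3, M4}.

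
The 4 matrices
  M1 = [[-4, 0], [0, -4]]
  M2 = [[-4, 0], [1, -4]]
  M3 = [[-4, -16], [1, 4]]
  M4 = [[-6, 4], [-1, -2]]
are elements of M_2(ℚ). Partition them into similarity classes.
3 classes: {M1}, {M2, M4}, {M3}

Characteristic polynomials: χ_{M1} = (x + 4)^2, χ_{M2} = (x + 4)^2, χ_{M3} = x^2, χ_{M4} = (x + 4)^2.

{M1}: invariant factors x + 4, x + 4.

{M2, M4}: invariant factors (x + 4)^2.

{M3}: invariant factors x^2.

Matrices are similar if and only if their invariant-factor lists agree; the partition into similarity classes is {M1}, {M2, M4}, {M3}.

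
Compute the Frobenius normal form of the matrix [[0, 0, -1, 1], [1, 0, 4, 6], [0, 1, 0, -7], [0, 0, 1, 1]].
The invariant factors of A (the non-unit diagonal entries of the Smith normal form of xI - A over ℚ[x]) are (x - 1)(x^3 + 3x + 2), each dividing the next. The characteristic polynomial is their product, (x - 1)(x^3 + 3x + 2).

The rational canonical form is the block-diagonal matrix of companion matrices C(f_i):
R = [[0, 0, 0, 2], [1, 0, 0, 1], [0, 1, 0, -3], [0, 0, 1, 1]].

Note the characteristic polynomial does not split into linear factors over ℚ, so A has no Jordan form over ℚ; the rational canonical form exists over any field.

R = [[0, 0, 0, 2], [1, 0, 0, 1], [0, 1, 0, -3], [0, 0, 1, 1]]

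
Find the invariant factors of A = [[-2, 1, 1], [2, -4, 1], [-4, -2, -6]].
The Jordan structure of A has elementary divisors (x + 4)^3. Arranging the block sizes at each eigenvalue in decreasing order and taking row products gives the invariant factors.

Invariant factors (smallest first, each dividing the next): (x + 4)^3.

Check: the last factor (x + 4)^3 is the minimal polynomial, and the product (x + 4)^3 is the characteristic polynomial.

(x + 4)^3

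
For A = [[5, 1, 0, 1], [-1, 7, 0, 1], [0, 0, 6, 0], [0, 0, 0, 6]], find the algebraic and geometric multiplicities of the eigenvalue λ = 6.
algebraic multiplicity 4, geometric multiplicity 3

The characteristic polynomial is (x - 6)^4, so the factor x - 6 appears with exponent 4: the algebraic multiplicity is 4.

rank(A - 6I) = 1, so the eigenspace has dimension 4 - 1 = 3: the geometric multiplicity is 3.

Since 3 < 4, A is not diagonalizable.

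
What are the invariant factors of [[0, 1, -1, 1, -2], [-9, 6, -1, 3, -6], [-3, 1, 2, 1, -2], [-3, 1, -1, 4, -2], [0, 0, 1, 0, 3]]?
The Jordan structure of A has elementary divisors (x - 3)^3, (x - 3), (x - 3). Arranging the block sizes at each eigenvalue in decreasing order and taking row products gives the invariant factors.

Invariant factors (smallest first, each dividing the next): x - 3, x - 3, (x - 3)^3.

Check: the last factor (x - 3)^3 is the minimal polynomial, and the product (x - 3)^5 is the characteristic polynomial.

x - 3, x - 3, (x - 3)^3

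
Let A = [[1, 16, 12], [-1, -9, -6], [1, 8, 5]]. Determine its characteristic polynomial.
xI - A = [[x - 1, -16, -12], [1, x + 9, 6], [-1, -8, x - 5]].

Expanding det(xI - A) along the first row:
det(xI - A) = + (x - 1)·det([[x + 9, 6], [-8, x - 5]]) - (-16)·det([[1, 6], [-1, x - 5]]) + (-12)·det([[1, x + 9], [-1, -8]]).

Evaluating gives χ_A(x) = x^3 + 3x^2 + 3x + 1 = (x + 1)^3.

χ_A(x) = (x + 1)^3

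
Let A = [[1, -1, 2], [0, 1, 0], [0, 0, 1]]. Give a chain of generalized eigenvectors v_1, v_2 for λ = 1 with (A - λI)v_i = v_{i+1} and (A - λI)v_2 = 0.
We seek v_1 ∈ ker((A - I)^2) \ ker(A - I), then set v_{i+1} = (A - I) v_i.

One such chain is v_1 = [[-1, 1, 1]]^T, v_2 = [[1, 0, 0]]^T. Check: (A - I) v_2 = [[0, 0, 0]]^T = 0.

v_1 = [[-1, 1, 1]]^T, v_2 = [[1, 0, 0]]^T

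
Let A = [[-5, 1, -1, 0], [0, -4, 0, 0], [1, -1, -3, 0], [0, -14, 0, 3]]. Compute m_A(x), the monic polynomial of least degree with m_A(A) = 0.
m_A(x) = (x - 3)(x + 4)^2

The characteristic polynomial factors as (x - 3)(x + 4)^3. The minimal polynomial is ∏(x - λ)^{k_λ} where k_λ is the size of the largest Jordan block at λ.

For λ = -4: rank(A + 4I) = 2, and the largest Jordan block has size 2 (the smallest k with rank((A + 4I)^k) = rank((A + 4I)^(k+1))).
For λ = 3: rank(A - 3I) = 3, and the largest Jordan block has size 1 (the smallest k with rank((A - 3I)^k) = rank((A - 3I)^(k+1))).

So m_A(x) = (x - 3)(x + 4)^2.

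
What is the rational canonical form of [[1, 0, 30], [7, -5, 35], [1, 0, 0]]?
The invariant factors of A (the non-unit diagonal entries of the Smith normal form of xI - A over ℚ[x]) are x + 5, (x - 6)(x + 5), each dividing the next. The characteristic polynomial is their product, (x - 6)(x + 5)^2.

The rational canonical form is the block-diagonal matrix of companion matrices C(f_i):
R = [[-5, 0, 0], [0, 0, 30], [0, 1, 1]].

R = [[-5, 0, 0], [0, 0, 30], [0, 1, 1]]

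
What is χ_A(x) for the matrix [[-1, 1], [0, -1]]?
xI - A = [[x + 1, -1], [0, x + 1]].

Expanding det(xI - A) along the first row:
det(xI - A) = + (x + 1)·det([[x + 1]]) - (-1)·det([[0]]).

Evaluating gives χ_A(x) = x^2 + 2x + 1 = (x + 1)^2.

χ_A(x) = (x + 1)^2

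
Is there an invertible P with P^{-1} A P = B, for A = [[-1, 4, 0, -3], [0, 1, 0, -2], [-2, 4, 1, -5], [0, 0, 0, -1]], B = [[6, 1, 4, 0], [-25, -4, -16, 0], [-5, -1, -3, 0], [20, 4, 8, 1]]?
Yes.

Two matrices over a field are similar if and only if they have the same invariant factors.

Both A and B have characteristic polynomial (x - 1)^2(x + 1)^2 and minimal polynomial (x - 1)(x + 1)^2. Computing further, both have invariant factors x - 1, (x - 1)(x + 1)^2. Hence A and B are similar.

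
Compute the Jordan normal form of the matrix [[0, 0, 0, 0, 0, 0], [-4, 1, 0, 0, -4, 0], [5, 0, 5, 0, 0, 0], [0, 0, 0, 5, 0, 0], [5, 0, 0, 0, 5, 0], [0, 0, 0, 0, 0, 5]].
The characteristic polynomial is det(xI - A) = x(x - 5)^4(x - 1), so the eigenvalues are 0 (algebraic multiplicity 1), 1 (algebraic multiplicity 1), 5 (algebraic multiplicity 4).

For λ = 0: algebraic multiplicity 1 gives one 1×1 block.

For λ = 1: algebraic multiplicity 1 gives one 1×1 block.

For λ = 5: rank(A - 5I) = 2. The eigenspace has dimension 6 - 2 = 4, so there are 4 Jordan blocks; the rank sequence gives block sizes [1, 1, 1, 1].

Assembling the blocks gives the Jordan form J above.

J = [[0, 0, 0, 0, 0, 0], [0, 1, 0, 0, 0, 0], [0, 0, 5, 0, 0, 0], [0, 0, 0, 5, 0, 0], [0, 0, 0, 0, 5, 0], [0, 0, 0, 0, 0, 5]]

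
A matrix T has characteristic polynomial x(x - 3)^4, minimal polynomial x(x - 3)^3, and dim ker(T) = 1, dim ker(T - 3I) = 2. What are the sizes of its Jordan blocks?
λ = 0: algebraic multiplicity 1 (exponent in χ_T), largest block size 1 (exponent in m_T), 1 block (geometric multiplicity). This forces block sizes [1].
λ = 3: algebraic multiplicity 4 (exponent in χ_T), largest block size 3 (exponent in m_T), 2 blocks (geometric multiplicity). These force block sizes [3, 1].

Jordan blocks: (0, 1), (3, 3), (3, 1)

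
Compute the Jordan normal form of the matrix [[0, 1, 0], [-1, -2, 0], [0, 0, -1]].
J = [[-1, 1, 0], [0, -1, 0], [0, 0, -1]]

The characteristic polynomial is det(xI - A) = (x + 1)^3, so the eigenvalues are -1 (algebraic multiplicity 3).

For λ = -1: rank(A + I) = 1, rank((A + I)^2) = 0. The eigenspace has dimension 3 - 1 = 2, so there are 2 Jordan blocks; the rank sequence gives block sizes [2, 1].

Assembling the blocks gives the Jordan form J above.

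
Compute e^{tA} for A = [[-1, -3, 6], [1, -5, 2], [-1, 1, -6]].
A has Jordan form J = [[-4, 1, 0], [0, -4, 0], [0, 0, -4]] with A = PJP^{-1}, so e^{tA} = P e^{tJ} P^{-1}.

For a Jordan block J_k(λ), e^{tJ_k(λ)} = e^{λt} · (I + tN + t^2 N^2/2! + ... + t^{k-1} N^{k-1}/(k-1)!) where N is the nilpotent superdiagonal part.

Assembling the blocks and conjugating back gives the entries of e^{tA} as shown above.

e^{tA} = [[(3*t + 1)*e^{-4*t}, -3*t*e^{-4*t}, 6*t*e^{-4*t}], [t*e^{-4*t}, (1 - t)*e^{-4*t}, 2*t*e^{-4*t}], [-t*e^{-4*t}, t*e^{-4*t}, (1 - 2*t)*e^{-4*t}]]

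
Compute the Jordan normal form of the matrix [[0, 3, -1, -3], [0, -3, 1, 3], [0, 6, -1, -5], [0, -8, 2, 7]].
The characteristic polynomial is det(xI - A) = x(x - 1)^3, so the eigenvalues are 0 (algebraic multiplicity 1), 1 (algebraic multiplicity 3).

For λ = 0: algebraic multiplicity 1 gives one 1×1 block.

For λ = 1: rank(A - I) = 3, rank((A - I)^2) = 2, rank((A - I)^3) = 1. The eigenspace has dimension 4 - 3 = 1, so there is 1 Jordan block; the rank sequence gives block sizes [3].

Assembling the blocks gives the Jordan form J above.

J = [[0, 0, 0, 0], [0, 1, 1, 0], [0, 0, 1, 1], [0, 0, 0, 1]]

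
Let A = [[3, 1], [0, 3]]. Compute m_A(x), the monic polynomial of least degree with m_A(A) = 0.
m_A(x) = (x - 3)^2

The characteristic polynomial factors as (x - 3)^2. The minimal polynomial is ∏(x - λ)^{k_λ} where k_λ is the size of the largest Jordan block at λ.

For λ = 3: rank(A - 3I) = 1, and the largest Jordan block has size 2 (the smallest k with rank((A - 3I)^k) = rank((A - 3I)^(k+1))).

So m_A(x) = (x - 3)^2.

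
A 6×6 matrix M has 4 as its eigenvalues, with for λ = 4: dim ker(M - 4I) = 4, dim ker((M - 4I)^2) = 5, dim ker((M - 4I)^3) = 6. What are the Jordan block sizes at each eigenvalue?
Jordan blocks: (4, 3), (4, 1), (4, 1), (4, 1)

λ = 4: successive nullity increments [4, 1, 1] count blocks of size ≥ k; block sizes are [3, 1, 1, 1].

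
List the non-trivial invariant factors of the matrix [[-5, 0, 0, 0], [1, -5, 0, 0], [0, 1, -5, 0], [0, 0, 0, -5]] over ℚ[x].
The Jordan structure of A has elementary divisors (x + 5)^3, (x + 5). Arranging the block sizes at each eigenvalue in decreasing order and taking row products gives the invariant factors.

Invariant factors (smallest first, each dividing the next): x + 5, (x + 5)^3.

Check: the last factor (x + 5)^3 is the minimal polynomial, and the product (x + 5)^4 is the characteristic polynomial.

x + 5, (x + 5)^3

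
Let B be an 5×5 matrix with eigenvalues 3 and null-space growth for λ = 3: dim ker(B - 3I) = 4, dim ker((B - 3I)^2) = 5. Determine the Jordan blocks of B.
Jordan blocks: (3, 2), (3, 1), (3, 1), (3, 1)

λ = 3: successive nullity increments [4, 1] count blocks of size ≥ k; block sizes are [2, 1, 1, 1].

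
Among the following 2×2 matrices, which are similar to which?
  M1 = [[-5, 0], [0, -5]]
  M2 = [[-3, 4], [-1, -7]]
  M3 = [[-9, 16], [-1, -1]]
Characteristic polynomials: χ_{M1} = (x + 5)^2, χ_{M2} = (x + 5)^2, χ_{M3} = (x + 5)^2.

{M1}: invariant factors x + 5, x + 5.

{M2, M3}: invariant factors (x + 5)^2.

Matrices are similar if and only if their invariant-factor lists agree; the partition into similarity classes is {M1}, {M2, M3}.

2 classes: {M1}, {M2, M3}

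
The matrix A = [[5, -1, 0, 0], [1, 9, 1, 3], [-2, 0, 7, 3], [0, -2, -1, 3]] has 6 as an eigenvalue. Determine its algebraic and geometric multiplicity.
The characteristic polynomial is (x - 6)^4, so the factor x - 6 appears with exponent 4: the algebraic multiplicity is 4.

rank(A - 6I) = 2, so the eigenspace has dimension 4 - 2 = 2: the geometric multiplicity is 2.

Since 2 < 4, A is not diagonalizable.

algebraic multiplicity 4, geometric multiplicity 2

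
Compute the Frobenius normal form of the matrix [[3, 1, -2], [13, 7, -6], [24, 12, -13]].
The invariant factors of A (the non-unit diagonal entries of the Smith normal form of xI - A over ℚ[x]) are (x + 4)(x^2 - x + 2), each dividing the next. The characteristic polynomial is their product, (x + 4)(x^2 - x + 2).

The rational canonical form is the block-diagonal matrix of companion matrices C(f_i):
R = [[0, 0, -8], [1, 0, 2], [0, 1, -3]].

Note the characteristic polynomial does not split into linear factors over ℚ, so A has no Jordan form over ℚ; the rational canonical form exists over any field.

R = [[0, 0, -8], [1, 0, 2], [0, 1, -3]]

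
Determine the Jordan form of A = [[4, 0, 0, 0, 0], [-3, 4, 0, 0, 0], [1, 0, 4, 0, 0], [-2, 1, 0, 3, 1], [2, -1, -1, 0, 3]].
The characteristic polynomial is det(xI - A) = (x - 4)^3(x - 3)^2, so the eigenvalues are 3 (algebraic multiplicity 2), 4 (algebraic multiplicity 3).

For λ = 3: rank(A - 3I) = 4, rank((A - 3I)^2) = 3. The eigenspace has dimension 5 - 4 = 1, so there is 1 Jordan block; the rank sequence gives block sizes [2].

For λ = 4: rank(A - 4I) = 3, rank((A - 4I)^2) = 2. The eigenspace has dimension 5 - 3 = 2, so there are 2 Jordan blocks; the rank sequence gives block sizes [2, 1].

Assembling the blocks gives the Jordan form J above.

J = [[3, 1, 0, 0, 0], [0, 3, 0, 0, 0], [0, 0, 4, 1, 0], [0, 0, 0, 4, 0], [0, 0, 0, 0, 4]]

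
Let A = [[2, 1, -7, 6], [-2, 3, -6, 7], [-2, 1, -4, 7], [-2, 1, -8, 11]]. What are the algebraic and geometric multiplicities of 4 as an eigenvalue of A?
The characteristic polynomial is (x - 4)^2(x - 2)^2, so the factor x - 4 appears with exponent 2: the algebraic multiplicity is 2.

rank(A - 4I) = 3, so the eigenspace has dimension 4 - 3 = 1: the geometric multiplicity is 1.

Since 1 < 2, A is not diagonalizable.

algebraic multiplicity 2, geometric multiplicity 1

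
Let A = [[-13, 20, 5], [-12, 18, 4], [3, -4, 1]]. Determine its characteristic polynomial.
xI - A = [[x + 13, -20, -5], [12, x - 18, -4], [-3, 4, x - 1]].

Expanding det(xI - A) along the first row:
det(xI - A) = + (x + 13)·det([[x - 18, -4], [4, x - 1]]) - (-20)·det([[12, -4], [-3, x - 1]]) + (-5)·det([[12, x - 18], [-3, 4]]).

Evaluating gives χ_A(x) = x^3 - 6x^2 + 12x - 8 = (x - 2)^3.

χ_A(x) = (x - 2)^3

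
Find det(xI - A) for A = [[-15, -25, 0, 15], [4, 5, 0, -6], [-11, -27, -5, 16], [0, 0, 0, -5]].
xI - A = [[x + 15, 25, 0, -15], [-4, x - 5, 0, 6], [11, 27, x + 5, -16], [0, 0, 0, x + 5]].

Expanding det(xI - A) along the first row:
det(xI - A) = + (x + 15)·det([[x - 5, 0, 6], [27, x + 5, -16], [0, 0, x + 5]]) - (25)·det([[-4, 0, 6], [11, x + 5, -16], [0, 0, x + 5]]) + (0)·det([[-4, x - 5, 6], [11, 27, -16], [0, 0, x + 5]]) - (-15)·det([[-4, x - 5, 0], [11, 27, x + 5], [0, 0, 0]]).

Evaluating gives χ_A(x) = x^4 + 20x^3 + 150x^2 + 500x + 625 = (x + 5)^4.

χ_A(x) = (x + 5)^4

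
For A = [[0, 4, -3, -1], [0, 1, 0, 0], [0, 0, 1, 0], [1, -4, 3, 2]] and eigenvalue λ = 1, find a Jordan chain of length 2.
We seek v_1 ∈ ker((A - I)^2) \ ker(A - I), then set v_{i+1} = (A - I) v_i.

One such chain is v_1 = [[0, 1, 1, 0]]^T, v_2 = [[1, 0, 0, -1]]^T. Check: (A - I) v_2 = [[0, 0, 0, 0]]^T = 0.

v_1 = [[0, 1, 1, 0]]^T, v_2 = [[1, 0, 0, -1]]^T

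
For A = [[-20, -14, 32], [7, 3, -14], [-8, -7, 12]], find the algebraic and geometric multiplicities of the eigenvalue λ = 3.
The characteristic polynomial is (x - 3)(x + 4)^2, so the factor x - 3 appears with exponent 1: the algebraic multiplicity is 1.

rank(A - 3I) = 2, so the eigenspace has dimension 3 - 2 = 1: the geometric multiplicity is 1.

algebraic multiplicity 1, geometric multiplicity 1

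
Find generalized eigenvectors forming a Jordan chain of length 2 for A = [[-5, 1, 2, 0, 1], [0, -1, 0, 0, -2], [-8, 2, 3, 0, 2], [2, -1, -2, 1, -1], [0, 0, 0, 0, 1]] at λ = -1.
v_1 = [[0, 1, 0, 1, 0]]^T, v_2 = [[1, 0, 2, 1, 0]]^T

We seek v_1 ∈ ker((A + I)^2) \ ker(A + I), then set v_{i+1} = (A + I) v_i.

One such chain is v_1 = [[0, 1, 0, 1, 0]]^T, v_2 = [[1, 0, 2, 1, 0]]^T. Check: (A + I) v_2 = [[0, 0, 0, 0, 0]]^T = 0.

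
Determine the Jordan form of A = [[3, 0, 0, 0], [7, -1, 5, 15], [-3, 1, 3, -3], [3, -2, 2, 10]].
The characteristic polynomial is det(xI - A) = (x - 4)^3(x - 3), so the eigenvalues are 3 (algebraic multiplicity 1), 4 (algebraic multiplicity 3).

For λ = 3: algebraic multiplicity 1 gives one 1×1 block.

For λ = 4: rank(A - 4I) = 2, rank((A - 4I)^2) = 1. The eigenspace has dimension 4 - 2 = 2, so there are 2 Jordan blocks; the rank sequence gives block sizes [2, 1].

Assembling the blocks gives the Jordan form J above.

J = [[3, 0, 0, 0], [0, 4, 1, 0], [0, 0, 4, 0], [0, 0, 0, 4]]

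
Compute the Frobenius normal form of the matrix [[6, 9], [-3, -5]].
The invariant factors of A (the non-unit diagonal entries of the Smith normal form of xI - A over ℚ[x]) are x^2 - x - 3, each dividing the next. The characteristic polynomial is their product, x^2 - x - 3.

The rational canonical form is the block-diagonal matrix of companion matrices C(f_i):
R = [[0, 3], [1, 1]].

Note the characteristic polynomial does not split into linear factors over ℚ, so A has no Jordan form over ℚ; the rational canonical form exists over any field.

R = [[0, 3], [1, 1]]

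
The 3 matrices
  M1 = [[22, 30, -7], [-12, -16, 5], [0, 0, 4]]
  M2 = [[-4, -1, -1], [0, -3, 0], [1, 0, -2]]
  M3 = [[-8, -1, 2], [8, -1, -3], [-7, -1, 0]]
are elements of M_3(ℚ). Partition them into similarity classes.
2 classes: {M1}, {M2, M3}

Characteristic polynomials: χ_{M1} = (x - 4)^2(x - 2), χ_{M2} = (x + 3)^3, χ_{M3} = (x + 3)^3.

{M1}: invariant factors (x - 4)^2(x - 2).

{M2, M3}: invariant factors (x + 3)^3.

Matrices are similar if and only if their invariant-factor lists agree; the partition into similarity classes is {M1}, {M2, M3}.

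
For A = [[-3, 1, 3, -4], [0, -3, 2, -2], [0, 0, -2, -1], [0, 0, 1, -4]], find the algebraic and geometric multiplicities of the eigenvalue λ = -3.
algebraic multiplicity 4, geometric multiplicity 2

The characteristic polynomial is (x + 3)^4, so the factor x + 3 appears with exponent 4: the algebraic multiplicity is 4.

rank(A + 3I) = 2, so the eigenspace has dimension 4 - 2 = 2: the geometric multiplicity is 2.

Since 2 < 4, A is not diagonalizable.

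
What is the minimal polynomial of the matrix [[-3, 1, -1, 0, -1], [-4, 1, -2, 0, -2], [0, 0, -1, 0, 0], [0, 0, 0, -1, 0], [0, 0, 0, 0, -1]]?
m_A(x) = (x + 1)^2

The characteristic polynomial factors as (x + 1)^5. The minimal polynomial is ∏(x - λ)^{k_λ} where k_λ is the size of the largest Jordan block at λ.

For λ = -1: rank(A + I) = 1, and the largest Jordan block has size 2 (the smallest k with rank((A + I)^k) = rank((A + I)^(k+1))).

So m_A(x) = (x + 1)^2.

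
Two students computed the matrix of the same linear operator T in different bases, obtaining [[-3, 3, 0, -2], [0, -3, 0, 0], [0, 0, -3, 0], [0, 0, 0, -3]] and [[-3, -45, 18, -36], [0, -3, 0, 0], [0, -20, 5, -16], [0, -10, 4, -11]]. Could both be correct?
Yes.

Two matrices over a field are similar if and only if they have the same invariant factors.

Both A and B have characteristic polynomial (x + 3)^4 and minimal polynomial (x + 3)^2. Computing further, both have invariant factors x + 3, x + 3, (x + 3)^2. Hence A and B are similar.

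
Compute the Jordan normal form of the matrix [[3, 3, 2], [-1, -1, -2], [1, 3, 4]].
J = [[2, 1, 0], [0, 2, 0], [0, 0, 2]]

The characteristic polynomial is det(xI - A) = (x - 2)^3, so the eigenvalues are 2 (algebraic multiplicity 3).

For λ = 2: rank(A - 2I) = 1, rank((A - 2I)^2) = 0. The eigenspace has dimension 3 - 1 = 2, so there are 2 Jordan blocks; the rank sequence gives block sizes [2, 1].

Assembling the blocks gives the Jordan form J above.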